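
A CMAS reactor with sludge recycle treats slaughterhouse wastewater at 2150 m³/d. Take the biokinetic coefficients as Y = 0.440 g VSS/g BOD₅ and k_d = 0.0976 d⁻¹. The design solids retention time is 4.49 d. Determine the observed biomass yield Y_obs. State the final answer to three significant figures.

Y_obs ≈ 0.306 g VSS/g BOD₅

Y_obs = Y / (1 + k_d θ_c) = 0.440 / (1 + 0.0976 × 4.49) = 0.440 / 1.438 = 0.3059.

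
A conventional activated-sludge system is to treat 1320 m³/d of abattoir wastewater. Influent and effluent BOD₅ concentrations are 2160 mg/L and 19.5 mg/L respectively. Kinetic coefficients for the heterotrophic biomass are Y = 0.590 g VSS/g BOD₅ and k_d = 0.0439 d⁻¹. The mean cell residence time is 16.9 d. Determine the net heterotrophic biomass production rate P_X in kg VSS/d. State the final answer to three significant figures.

P_X ≈ 957 kg VSS/d

Y_obs = Y / (1 + k_d θ_c) = 0.590 / (1 + 0.0439 × 16.9) = 0.590 / 1.742 = 0.3387.
Substrate removed = Q·(S₀ − S) = 1320 m³/d × (2160 − 19.5) g/m³ = 2.83×10^6 g/d = 2825 kg/d.
P_X = Y_obs · Q(S₀ − S) = 0.3387 × 2825 = 957.0 kg VSS/d.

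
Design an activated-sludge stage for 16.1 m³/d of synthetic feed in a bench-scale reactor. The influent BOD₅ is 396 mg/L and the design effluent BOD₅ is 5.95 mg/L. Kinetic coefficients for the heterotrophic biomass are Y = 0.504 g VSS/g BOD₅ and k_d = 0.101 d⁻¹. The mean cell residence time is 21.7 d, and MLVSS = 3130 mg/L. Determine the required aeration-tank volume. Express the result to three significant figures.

V ≈ 6.87 m³

From the SRT design equation V = Y Q (S₀−S) θ_c / [X (1 + k_d θ_c)] = 0.504 × 16.1 × (396 − 5.95) × 21.7 / [3130 × (1 + 0.101 × 21.7)] = 6.87×10^4 / 9990 = 6.875 m³.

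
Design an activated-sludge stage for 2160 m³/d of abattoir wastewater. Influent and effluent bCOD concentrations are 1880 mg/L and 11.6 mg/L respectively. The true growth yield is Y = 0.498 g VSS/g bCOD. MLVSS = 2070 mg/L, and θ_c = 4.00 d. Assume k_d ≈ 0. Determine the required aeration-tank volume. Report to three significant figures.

V ≈ 3880 m³

Biomass mass balance (decay neglected): V·X = Y·Q·(S₀ − S)·θ_c, so V = 0.498 × 2160 × (1880 − 11.6) × 4.00 / 2070 = 3884 m³.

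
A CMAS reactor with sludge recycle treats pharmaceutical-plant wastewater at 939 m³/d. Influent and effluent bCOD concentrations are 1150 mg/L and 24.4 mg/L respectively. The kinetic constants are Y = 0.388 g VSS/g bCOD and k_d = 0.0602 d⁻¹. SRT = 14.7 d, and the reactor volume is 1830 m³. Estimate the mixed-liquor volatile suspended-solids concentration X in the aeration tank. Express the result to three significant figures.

Solving the biomass balance for X: X = Y Q (S₀−S) θ_c / [V (1+k_d θ_c)] = 0.388 × 939 × (1150 − 24.4) × 14.7 / [1830 × (1 + 0.0602 × 14.7)] = 1748 mg/L.

X ≈ 1750 mg/L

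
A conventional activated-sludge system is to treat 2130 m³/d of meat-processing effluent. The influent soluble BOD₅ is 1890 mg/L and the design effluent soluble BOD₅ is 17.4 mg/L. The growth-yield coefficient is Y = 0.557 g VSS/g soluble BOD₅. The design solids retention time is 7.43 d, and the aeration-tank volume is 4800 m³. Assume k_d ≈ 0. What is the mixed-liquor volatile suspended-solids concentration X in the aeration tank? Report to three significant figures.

X ≈ 3440 mg/L

Without decay, X = Y Q (S₀−S) θ_c / V = 0.557 × 2130 × (1890 − 17.4) × 7.43 / 4800 = 3439 mg/L.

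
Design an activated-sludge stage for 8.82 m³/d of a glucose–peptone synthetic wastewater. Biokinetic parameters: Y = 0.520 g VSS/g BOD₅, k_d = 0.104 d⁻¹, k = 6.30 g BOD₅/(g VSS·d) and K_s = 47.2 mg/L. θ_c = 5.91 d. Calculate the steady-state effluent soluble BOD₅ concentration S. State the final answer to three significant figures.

S ≈ 4.29 mg/L

Effluent substrate depends only on kinetics and SRT: S = K_s(1 + k_d θ_c) / [θ_c(Yk − k_d) − 1] = 47.2 × (1 + 0.104 × 5.91) / [5.91 × (0.520 × 6.30 − 0.104) − 1] = 76.21 / 17.75 = 4.294 mg/L.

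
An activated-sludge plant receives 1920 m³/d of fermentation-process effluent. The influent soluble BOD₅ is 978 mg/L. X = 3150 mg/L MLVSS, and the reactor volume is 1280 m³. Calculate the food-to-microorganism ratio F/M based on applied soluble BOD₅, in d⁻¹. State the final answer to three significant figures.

F/M = Q·S₀ / (V·X) = 1920 × 978 / (1280 × 3150) = 0.4657 g soluble BOD₅·(g VSS·d)⁻¹.

F/M ≈ 0.466 d⁻¹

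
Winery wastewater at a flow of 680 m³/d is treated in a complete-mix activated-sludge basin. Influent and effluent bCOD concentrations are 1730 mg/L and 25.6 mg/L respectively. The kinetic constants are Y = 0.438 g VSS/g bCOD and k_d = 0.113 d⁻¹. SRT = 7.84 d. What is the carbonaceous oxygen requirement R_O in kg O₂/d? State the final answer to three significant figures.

R_O ≈ 777 kg O₂/d

Correct the yield for decay: Y_obs = Y/(1 + k_d θ_c) = 0.438 / (1 + 0.113 × 7.84) = 0.438 / 1.886 = 0.2322.
Q·(S₀ − S) = 680 × (1730 − 25.6) × 10⁻³ = 1159 kg/d removed.
Biomass synthesised: P_X = Y_obs × 1159 = 269.2 kg VSS/d.
R_O = Q·(S₀ − S) − 1.42·P_X = 1159 − 1.42 × 269.2 = 776.8 kg O₂/d.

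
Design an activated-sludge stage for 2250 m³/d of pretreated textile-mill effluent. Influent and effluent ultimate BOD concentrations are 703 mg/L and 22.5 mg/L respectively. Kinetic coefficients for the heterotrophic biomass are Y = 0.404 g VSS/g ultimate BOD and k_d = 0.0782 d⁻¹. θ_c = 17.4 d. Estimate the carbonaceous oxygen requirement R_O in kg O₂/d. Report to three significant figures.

Observed yield with endogenous decay: Y_obs = Y / (1 + k_d·θ_c) = 0.404 / (1 + 0.0782 × 17.4) = 0.404 / 2.361 = 0.1711 g VSS/g ultimate BOD.
Mass of ultimate BOD removed per day: Q(S₀ − S) = 2250 × 680.5 g/m³ = 1531 kg/d.
P_X = Y_obs·Q·(S₀ − S) = 0.1711 × 1531 = 262.0 kg VSS/d.
R_O = Q·(S₀ − S) − 1.42·P_X = 1531 − 1.42 × 262.0 = 1159 kg O₂/d.

R_O ≈ 1160 kg O₂/d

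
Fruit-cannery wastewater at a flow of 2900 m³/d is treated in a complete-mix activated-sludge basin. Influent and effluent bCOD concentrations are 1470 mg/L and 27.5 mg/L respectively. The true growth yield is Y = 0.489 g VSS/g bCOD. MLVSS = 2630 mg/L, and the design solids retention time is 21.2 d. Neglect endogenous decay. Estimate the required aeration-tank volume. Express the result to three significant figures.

V ≈ 16500 m³

V·X = Y·Q·ΔS·θ_c gives V = 0.489 × 2900 × (1470 − 27.5) × 21.2 / 2630 = 16489 m³.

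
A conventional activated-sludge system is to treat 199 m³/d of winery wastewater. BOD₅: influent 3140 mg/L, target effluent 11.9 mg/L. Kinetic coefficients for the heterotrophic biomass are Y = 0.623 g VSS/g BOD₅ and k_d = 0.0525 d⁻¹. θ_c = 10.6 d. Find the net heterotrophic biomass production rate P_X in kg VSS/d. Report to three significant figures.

The observed yield is Y_obs = Y/(1 + k_d·θ_c) = 0.623 / (1 + 0.0525 × 10.6) = 0.623 / 1.556 = 0.4003 g VSS per g BOD₅ removed.
ΔS = 3140 − 11.9 = 3128 mg/L, so the substrate removal rate is 199 × 3128/1000 = 622.5 kg BOD₅/d.
P_X = Y_obs · Q(S₀ − S) = 0.4003 × 622.5 = 249.2 kg VSS/d.

P_X ≈ 249 kg VSS/d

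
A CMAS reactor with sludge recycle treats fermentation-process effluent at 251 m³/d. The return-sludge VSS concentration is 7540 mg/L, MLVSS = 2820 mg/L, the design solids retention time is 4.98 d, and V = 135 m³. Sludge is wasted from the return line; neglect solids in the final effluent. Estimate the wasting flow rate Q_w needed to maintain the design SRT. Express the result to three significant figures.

Wasting from the return line (neglecting effluent solids): Q_w = V·X / (θ_c·X_r) = 135.0 × 2820 / (4.98 × 7540) = 10.14 m³/d.

Q_w ≈ 10.1 m³/d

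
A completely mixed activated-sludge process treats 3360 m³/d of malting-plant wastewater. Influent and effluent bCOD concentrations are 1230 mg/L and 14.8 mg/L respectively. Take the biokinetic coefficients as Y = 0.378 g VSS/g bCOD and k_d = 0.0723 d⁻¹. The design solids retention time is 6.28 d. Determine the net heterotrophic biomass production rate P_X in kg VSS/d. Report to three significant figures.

Y_obs = Y / (1 + k_d θ_c) = 0.378 / (1 + 0.0723 × 6.28) = 0.378 / 1.454 = 0.2600.
Mass of bCOD removed per day: Q(S₀ − S) = 3360 × 1215 g/m³ = 4083 kg/d.
P_X = Y_obs · Q(S₀ − S) = 0.2600 × 4083 = 1061 kg VSS/d.

P_X ≈ 1060 kg VSS/d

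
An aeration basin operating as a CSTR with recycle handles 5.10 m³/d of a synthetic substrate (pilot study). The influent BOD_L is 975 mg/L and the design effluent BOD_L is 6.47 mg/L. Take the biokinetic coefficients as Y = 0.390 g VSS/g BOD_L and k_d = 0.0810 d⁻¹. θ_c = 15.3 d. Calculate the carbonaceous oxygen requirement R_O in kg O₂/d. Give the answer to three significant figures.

R_O ≈ 3.72 kg O₂/d

Correct the yield for decay: Y_obs = Y/(1 + k_d θ_c) = 0.390 / (1 + 0.0810 × 15.3) = 0.390 / 2.239 = 0.1742.
ΔS = 975 − 6.47 = 968.5 mg/L, so the substrate removal rate is 5.10 × 968.5/1000 = 4.940 kg BOD_L/d.
Biomass synthesised: P_X = Y_obs × 4.940 = 0.8603 kg VSS/d.
R_O = Q·(S₀ − S) − 1.42·P_X = 4.940 − 1.42 × 0.8603 = 3.718 kg O₂/d.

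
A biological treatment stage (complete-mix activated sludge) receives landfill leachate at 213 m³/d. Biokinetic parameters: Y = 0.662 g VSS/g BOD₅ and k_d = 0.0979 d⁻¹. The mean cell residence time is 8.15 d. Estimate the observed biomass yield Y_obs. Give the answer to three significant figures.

Y_obs ≈ 0.368 g VSS/g BOD₅

Observed yield with endogenous decay: Y_obs = Y / (1 + k_d·θ_c) = 0.662 / (1 + 0.0979 × 8.15) = 0.662 / 1.798 = 0.3682 g VSS/g BOD₅.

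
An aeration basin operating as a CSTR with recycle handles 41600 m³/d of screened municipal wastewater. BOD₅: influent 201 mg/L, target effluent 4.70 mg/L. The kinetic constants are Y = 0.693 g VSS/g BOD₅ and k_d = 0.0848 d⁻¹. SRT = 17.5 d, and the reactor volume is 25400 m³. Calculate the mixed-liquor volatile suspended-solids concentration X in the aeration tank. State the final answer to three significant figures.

X ≈ 1570 mg/L

X = Y·Q·ΔS·θ_c / [V·(1 + k_d θ_c)] = 0.693 × 41600 × (201 − 4.70) × 17.5 / [25400 × (1 + 0.0848 × 17.5)] = 1570 mg/L.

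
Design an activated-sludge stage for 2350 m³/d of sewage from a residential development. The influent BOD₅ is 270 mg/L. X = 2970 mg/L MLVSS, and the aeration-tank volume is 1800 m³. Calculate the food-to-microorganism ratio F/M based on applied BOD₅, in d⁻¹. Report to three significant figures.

F/M = Q·S₀ / (V·X) = 2350 × 270 / (1800 × 2970) = 0.1187 g BOD₅·(g VSS·d)⁻¹.

F/M ≈ 0.119 d⁻¹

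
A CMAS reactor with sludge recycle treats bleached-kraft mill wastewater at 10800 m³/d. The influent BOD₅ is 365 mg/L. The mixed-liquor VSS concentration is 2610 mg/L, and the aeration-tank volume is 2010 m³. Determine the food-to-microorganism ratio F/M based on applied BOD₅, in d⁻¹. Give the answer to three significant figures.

Food-to-microorganism ratio F/M = Q S₀ / (V X) = 10800 × 365 / (2010 × 2610) = 0.7514 d⁻¹.

F/M ≈ 0.751 d⁻¹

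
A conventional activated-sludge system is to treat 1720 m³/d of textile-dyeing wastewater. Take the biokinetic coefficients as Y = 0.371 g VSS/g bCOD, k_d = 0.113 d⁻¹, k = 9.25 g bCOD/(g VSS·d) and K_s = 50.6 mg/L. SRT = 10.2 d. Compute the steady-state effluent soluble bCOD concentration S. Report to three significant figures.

For a completely mixed reactor with recycle the Lawrence–McCarty relation gives S = K_s·(1 + k_d·θ_c) / [θ_c·(Y·k − k_d) − 1] = 50.6 × (1 + 0.113 × 10.2) / [10.2 × (0.371 × 9.25 − 0.113) − 1] = 108.9 / 32.85 = 3.316 mg/L.

S ≈ 3.32 mg/L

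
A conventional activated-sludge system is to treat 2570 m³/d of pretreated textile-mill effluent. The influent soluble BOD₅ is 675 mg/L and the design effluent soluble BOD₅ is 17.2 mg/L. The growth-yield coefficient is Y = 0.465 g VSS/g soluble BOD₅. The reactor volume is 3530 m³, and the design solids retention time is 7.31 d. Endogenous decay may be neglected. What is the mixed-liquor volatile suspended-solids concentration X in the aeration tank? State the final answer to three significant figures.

X = Y·Q·ΔS·θ_c / V = 0.465 × 2570 × (675 − 17.2) × 7.31 / 3530 = 1628 mg/L.

X ≈ 1630 mg/L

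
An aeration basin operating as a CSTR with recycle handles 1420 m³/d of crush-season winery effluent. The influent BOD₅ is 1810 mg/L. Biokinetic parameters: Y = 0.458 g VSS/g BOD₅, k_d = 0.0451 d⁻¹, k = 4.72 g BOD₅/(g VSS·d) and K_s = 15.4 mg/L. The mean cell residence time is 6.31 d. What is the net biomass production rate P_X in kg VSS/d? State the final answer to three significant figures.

P_X ≈ 916 kg VSS/d

Effluent substrate depends only on kinetics and SRT: S = K_s(1 + k_d θ_c) / [θ_c(Yk − k_d) − 1] = 15.4 × (1 + 0.0451 × 6.31) / [6.31 × (0.458 × 4.72 − 0.0451) − 1] = 19.78 / 12.36 = 1.601 mg/L.
Observed yield with endogenous decay: Y_obs = Y / (1 + k_d·θ_c) = 0.458 / (1 + 0.0451 × 6.31) = 0.458 / 1.285 = 0.3565 g VSS/g BOD₅.
Substrate removed = Q·(S₀ − S) = 1420 m³/d × (1810 − 1.60) g/m³ = 2.57×10^6 g/d = 2568 kg/d.
P_X = Y_obs · Q(S₀ − S) = 0.3565 × 2568 = 915.6 kg VSS/d.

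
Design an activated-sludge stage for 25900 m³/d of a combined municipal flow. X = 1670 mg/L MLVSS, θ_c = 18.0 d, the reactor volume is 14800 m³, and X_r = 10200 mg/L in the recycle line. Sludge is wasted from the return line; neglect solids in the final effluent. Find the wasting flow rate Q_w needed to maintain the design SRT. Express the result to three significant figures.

Q_w ≈ 135 m³/d

Wasting from the return line (neglecting effluent solids): Q_w = V·X / (θ_c·X_r) = 14800 × 1670 / (18.0 × 10200) = 134.6 m³/d.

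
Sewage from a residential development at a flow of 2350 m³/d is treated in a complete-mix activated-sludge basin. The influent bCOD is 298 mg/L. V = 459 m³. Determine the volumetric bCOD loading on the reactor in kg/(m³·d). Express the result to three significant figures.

L_v = Q S₀ / V = 2350 × 298 × 10⁻³ / 459.0 = 1.526 kg/(m³·d).

L_v ≈ 1.53 kg bCOD/(m³·d)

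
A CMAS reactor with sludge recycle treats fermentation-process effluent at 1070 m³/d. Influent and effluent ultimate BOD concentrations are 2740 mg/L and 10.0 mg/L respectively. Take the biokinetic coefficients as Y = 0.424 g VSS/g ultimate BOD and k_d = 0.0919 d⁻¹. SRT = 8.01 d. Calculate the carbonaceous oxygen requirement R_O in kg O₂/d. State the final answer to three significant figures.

R_O ≈ 1910 kg O₂/d

Observed yield with endogenous decay: Y_obs = Y / (1 + k_d·θ_c) = 0.424 / (1 + 0.0919 × 8.01) = 0.424 / 1.736 = 0.2442 g VSS/g ultimate BOD.
Q·(S₀ − S) = 1070 × (2740 − 10.0) × 10⁻³ = 2921 kg/d removed.
Biomass synthesised: P_X = Y_obs × 2921 = 713.4 kg VSS/d.
R_O = Q·ΔS − 1.42 P_X = 2921 − 1013 = 1908 kg O₂/d.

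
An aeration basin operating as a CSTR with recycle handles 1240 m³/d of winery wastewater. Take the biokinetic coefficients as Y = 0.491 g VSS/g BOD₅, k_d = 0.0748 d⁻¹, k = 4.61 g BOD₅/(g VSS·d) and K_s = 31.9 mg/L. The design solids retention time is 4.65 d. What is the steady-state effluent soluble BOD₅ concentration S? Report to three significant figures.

S ≈ 4.68 mg/L

For a completely mixed reactor with recycle the Lawrence–McCarty relation gives S = K_s·(1 + k_d·θ_c) / [θ_c·(Y·k − k_d) − 1] = 31.9 × (1 + 0.0748 × 4.65) / [4.65 × (0.491 × 4.61 − 0.0748) − 1] = 43.00 / 9.178 = 4.685 mg/L.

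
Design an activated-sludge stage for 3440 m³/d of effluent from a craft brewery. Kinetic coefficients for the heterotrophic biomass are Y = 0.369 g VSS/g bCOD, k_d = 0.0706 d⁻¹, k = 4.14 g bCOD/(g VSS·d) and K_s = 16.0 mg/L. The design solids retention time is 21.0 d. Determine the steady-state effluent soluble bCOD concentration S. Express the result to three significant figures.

S ≈ 1.34 mg/L

From the Monod/SRT balance for a CMAS, S = K_s·(1+k_d θ_c)/[θ_c·(Y k − k_d) − 1] = 16.0 × (1 + 0.0706 × 21.0) / [21.0 × (0.369 × 4.14 − 0.0706) − 1] = 39.72 / 29.60 = 1.342 mg/L.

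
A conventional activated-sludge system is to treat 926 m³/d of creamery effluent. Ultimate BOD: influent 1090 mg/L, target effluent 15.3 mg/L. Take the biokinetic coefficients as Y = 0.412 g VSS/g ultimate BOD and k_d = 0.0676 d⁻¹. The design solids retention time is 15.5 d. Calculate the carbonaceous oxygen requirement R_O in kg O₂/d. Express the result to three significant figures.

R_O ≈ 711 kg O₂/d

The observed yield is Y_obs = Y/(1 + k_d·θ_c) = 0.412 / (1 + 0.0676 × 15.5) = 0.412 / 2.048 = 0.2012 g VSS per g ultimate BOD removed.
ΔS = 1090 − 15.3 = 1075 mg/L, so the substrate removal rate is 926 × 1075/1000 = 995.2 kg ultimate BOD/d.
Biomass synthesised: P_X = Y_obs × 995.2 = 200.2 kg VSS/d.
R_O = Q·ΔS − 1.42 P_X = 995.2 − 284.3 = 710.9 kg O₂/d.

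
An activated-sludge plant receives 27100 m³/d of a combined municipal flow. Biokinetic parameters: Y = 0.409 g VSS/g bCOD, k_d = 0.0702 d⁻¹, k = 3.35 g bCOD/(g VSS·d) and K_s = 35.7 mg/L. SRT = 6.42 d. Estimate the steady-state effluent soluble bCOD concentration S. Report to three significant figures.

S ≈ 7.05 mg/L

Effluent substrate depends only on kinetics and SRT: S = K_s(1 + k_d θ_c) / [θ_c(Yk − k_d) − 1] = 35.7 × (1 + 0.0702 × 6.42) / [6.42 × (0.409 × 3.35 − 0.0702) − 1] = 51.79 / 7.346 = 7.050 mg/L.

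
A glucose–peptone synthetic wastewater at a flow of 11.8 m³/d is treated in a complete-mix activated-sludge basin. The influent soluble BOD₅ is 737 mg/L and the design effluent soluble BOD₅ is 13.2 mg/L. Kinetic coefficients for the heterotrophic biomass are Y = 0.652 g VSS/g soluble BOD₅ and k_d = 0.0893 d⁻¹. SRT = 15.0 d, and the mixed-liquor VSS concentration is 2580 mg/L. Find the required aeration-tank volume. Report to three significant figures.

Steady-state biomass mass balance: V·X·(1 + k_d·θ_c) = Y·Q·(S₀ − S)·θ_c, so V = 0.652 × 11.8 × (737 − 13.2) × 15.0 / [2580 × (1 + 0.0893 × 15.0)] = 8.35×10^4 / 6036 = 13.84 m³.

V ≈ 13.8 m³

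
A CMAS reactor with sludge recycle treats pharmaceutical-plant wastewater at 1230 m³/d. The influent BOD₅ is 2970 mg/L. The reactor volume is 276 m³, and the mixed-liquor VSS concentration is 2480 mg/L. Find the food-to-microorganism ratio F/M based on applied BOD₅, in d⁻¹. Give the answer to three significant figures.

F/M ≈ 5.34 d⁻¹

F/M = Q·S₀ / (V·X) = 1230 × 2970 / (276.0 × 2480) = 5.337 g BOD₅·(g VSS·d)⁻¹.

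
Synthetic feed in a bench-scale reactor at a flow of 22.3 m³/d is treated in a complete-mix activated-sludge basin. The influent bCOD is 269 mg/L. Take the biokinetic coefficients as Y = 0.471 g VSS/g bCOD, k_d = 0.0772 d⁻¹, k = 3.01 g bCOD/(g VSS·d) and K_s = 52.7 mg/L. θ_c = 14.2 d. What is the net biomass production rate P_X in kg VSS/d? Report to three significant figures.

P_X ≈ 1.32 kg VSS/d

From the Monod/SRT balance for a CMAS, S = K_s·(1+k_d θ_c)/[θ_c·(Y k − k_d) − 1] = 52.7 × (1 + 0.0772 × 14.2) / [14.2 × (0.471 × 3.01 − 0.0772) − 1] = 110.5 / 18.04 = 6.125 mg/L.
The observed yield is Y_obs = Y/(1 + k_d·θ_c) = 0.471 / (1 + 0.0772 × 14.2) = 0.471 / 2.096 = 0.2247 g VSS per g bCOD removed.
Substrate removed = Q·(S₀ − S) = 22.3 m³/d × (269 − 6.13) g/m³ = 5.86×10^3 g/d = 5.862 kg/d.
Biomass produced: P_X = Y_obs·Q·ΔS = 0.2247 × 5.862 ≈ 1.317 kg VSS/d.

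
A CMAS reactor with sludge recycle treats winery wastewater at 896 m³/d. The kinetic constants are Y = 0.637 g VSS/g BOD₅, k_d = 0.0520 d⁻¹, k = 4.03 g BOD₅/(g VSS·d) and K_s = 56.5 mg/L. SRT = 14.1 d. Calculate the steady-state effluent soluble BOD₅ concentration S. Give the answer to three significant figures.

S ≈ 2.84 mg/L

For a completely mixed reactor with recycle the Lawrence–McCarty relation gives S = K_s·(1 + k_d·θ_c) / [θ_c·(Y·k − k_d) − 1] = 56.5 × (1 + 0.0520 × 14.1) / [14.1 × (0.637 × 4.03 − 0.0520) − 1] = 97.93 / 34.46 = 2.841 mg/L.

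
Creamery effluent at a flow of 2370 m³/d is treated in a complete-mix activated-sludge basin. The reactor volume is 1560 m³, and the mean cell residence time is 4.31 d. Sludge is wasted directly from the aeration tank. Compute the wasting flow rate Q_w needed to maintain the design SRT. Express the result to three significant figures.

Q_w ≈ 362 m³/d

Wasting from the aeration tank: Q_w = V / θ_c = 1560 / 4.31 = 361.9 m³/d.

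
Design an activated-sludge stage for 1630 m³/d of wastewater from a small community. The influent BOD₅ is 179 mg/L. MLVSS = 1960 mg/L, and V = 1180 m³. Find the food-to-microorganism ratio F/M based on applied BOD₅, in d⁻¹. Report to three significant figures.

F/M ≈ 0.126 d⁻¹

F/M = Q·S₀ / (V·X) = 1630 × 179 / (1180 × 1960) = 0.1262 g BOD₅·(g VSS·d)⁻¹.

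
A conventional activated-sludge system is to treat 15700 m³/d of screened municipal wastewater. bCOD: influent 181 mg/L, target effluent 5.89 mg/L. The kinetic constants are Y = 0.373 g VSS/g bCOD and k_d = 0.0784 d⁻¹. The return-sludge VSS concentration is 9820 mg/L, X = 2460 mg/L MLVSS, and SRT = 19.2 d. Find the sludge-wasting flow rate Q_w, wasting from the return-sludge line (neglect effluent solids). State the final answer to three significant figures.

Q_w ≈ 41.7 m³/d

From the SRT design equation V = Y Q (S₀−S) θ_c / [X (1 + k_d θ_c)] = 0.373 × 15700 × (181 − 5.89) × 19.2 / [2460 × (1 + 0.0784 × 19.2)] = 1.97×10^7 / 6163 = 3195 m³.
Q_w = (V·X)/(θ_c X_r) = 3195 × 2460 / (19.2 × 9820) = 41.68 m³/d.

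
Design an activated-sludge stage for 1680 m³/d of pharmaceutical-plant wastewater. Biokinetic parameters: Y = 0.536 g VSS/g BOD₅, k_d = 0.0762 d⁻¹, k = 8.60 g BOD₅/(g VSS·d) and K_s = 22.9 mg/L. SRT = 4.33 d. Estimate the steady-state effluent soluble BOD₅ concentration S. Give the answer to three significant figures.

S ≈ 1.63 mg/L

For a completely mixed reactor with recycle the Lawrence–McCarty relation gives S = K_s·(1 + k_d·θ_c) / [θ_c·(Y·k − k_d) − 1] = 22.9 × (1 + 0.0762 × 4.33) / [4.33 × (0.536 × 8.60 − 0.0762) − 1] = 30.46 / 18.63 = 1.635 mg/L.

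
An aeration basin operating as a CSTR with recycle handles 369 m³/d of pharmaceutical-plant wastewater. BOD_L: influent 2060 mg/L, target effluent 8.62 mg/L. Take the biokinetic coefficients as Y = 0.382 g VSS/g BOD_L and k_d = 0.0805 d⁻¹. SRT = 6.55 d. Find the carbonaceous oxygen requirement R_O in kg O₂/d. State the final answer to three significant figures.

R_O ≈ 488 kg O₂/d

The observed yield is Y_obs = Y/(1 + k_d·θ_c) = 0.382 / (1 + 0.0805 × 6.55) = 0.382 / 1.527 = 0.2501 g VSS per g BOD_L removed.
ΔS = 2060 − 8.62 = 2051 mg/L, so the substrate removal rate is 369 × 2051/1000 = 757.0 kg BOD_L/d.
Biomass synthesised: P_X = Y_obs × 757.0 = 189.3 kg VSS/d.
R_O = Q·(S₀ − S) − 1.42·P_X = 757.0 − 1.42 × 189.3 = 488.1 kg O₂/d.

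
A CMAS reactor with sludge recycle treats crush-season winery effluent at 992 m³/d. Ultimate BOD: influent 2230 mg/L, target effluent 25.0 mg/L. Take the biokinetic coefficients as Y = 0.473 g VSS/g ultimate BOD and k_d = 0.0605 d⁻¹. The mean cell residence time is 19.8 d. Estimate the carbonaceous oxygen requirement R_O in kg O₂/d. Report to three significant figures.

R_O ≈ 1520 kg O₂/d

Y_obs = Y / (1 + k_d θ_c) = 0.473 / (1 + 0.0605 × 19.8) = 0.473 / 2.198 = 0.2152.
Q·(S₀ − S) = 992 × (2230 − 25.0) × 10⁻³ = 2187 kg/d removed.
P_X = Y_obs·Q·(S₀ − S) = 0.2152 × 2187 = 470.7 kg VSS/d.
R_O = Q·ΔS − 1.42 P_X = 2187 − 668.4 = 1519 kg O₂/d.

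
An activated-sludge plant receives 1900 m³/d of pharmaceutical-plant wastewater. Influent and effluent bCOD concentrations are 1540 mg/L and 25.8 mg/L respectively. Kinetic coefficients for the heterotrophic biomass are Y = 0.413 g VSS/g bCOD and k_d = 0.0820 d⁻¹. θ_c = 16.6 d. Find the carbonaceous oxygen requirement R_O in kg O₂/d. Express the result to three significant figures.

R_O ≈ 2160 kg O₂/d

The observed yield is Y_obs = Y/(1 + k_d·θ_c) = 0.413 / (1 + 0.0820 × 16.6) = 0.413 / 2.361 = 0.1749 g VSS per g bCOD removed.
Substrate removed = Q·(S₀ − S) = 1900 m³/d × (1540 − 25.8) g/m³ = 2.88×10^6 g/d = 2877 kg/d.
Biomass synthesised: P_X = Y_obs × 2877 = 503.2 kg VSS/d.
Carbonaceous O₂ demand = substrate oxidised − cell-mass equivalent = 2877 − 1.42 × 503.2 = 2162 kg O₂/d.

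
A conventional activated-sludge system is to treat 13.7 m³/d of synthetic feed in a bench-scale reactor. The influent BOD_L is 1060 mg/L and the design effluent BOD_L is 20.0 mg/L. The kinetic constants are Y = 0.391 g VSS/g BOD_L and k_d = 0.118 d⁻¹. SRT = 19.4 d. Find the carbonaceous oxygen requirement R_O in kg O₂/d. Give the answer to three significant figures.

R_O ≈ 11.8 kg O₂/d

The observed yield is Y_obs = Y/(1 + k_d·θ_c) = 0.391 / (1 + 0.118 × 19.4) = 0.391 / 3.289 = 0.1189 g VSS per g BOD_L removed.
Substrate removed = Q·(S₀ − S) = 13.7 m³/d × (1060 − 20.0) g/m³ = 1.42×10^4 g/d = 14.25 kg/d.
Net sludge production P_X = 0.1189 × 14.25 = 1.694 kg VSS/d.
R_O = Q·(S₀ − S) − 1.42·P_X = 14.25 − 1.42 × 1.694 = 11.84 kg O₂/d.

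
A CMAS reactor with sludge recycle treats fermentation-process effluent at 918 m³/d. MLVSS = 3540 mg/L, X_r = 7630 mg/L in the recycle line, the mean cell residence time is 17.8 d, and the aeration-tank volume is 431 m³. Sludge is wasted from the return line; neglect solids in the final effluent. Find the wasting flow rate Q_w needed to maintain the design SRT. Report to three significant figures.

Q_w = (V·X)/(θ_c X_r) = 431.0 × 3540 / (17.8 × 7630) = 11.23 m³/d.

Q_w ≈ 11.2 m³/d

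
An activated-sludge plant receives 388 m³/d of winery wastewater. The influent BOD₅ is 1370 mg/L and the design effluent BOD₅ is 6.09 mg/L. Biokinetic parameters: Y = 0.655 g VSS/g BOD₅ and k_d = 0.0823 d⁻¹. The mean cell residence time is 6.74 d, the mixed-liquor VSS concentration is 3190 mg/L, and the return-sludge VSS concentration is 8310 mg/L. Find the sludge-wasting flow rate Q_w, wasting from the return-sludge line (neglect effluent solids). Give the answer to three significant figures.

Q_w ≈ 26.8 m³/d

Steady-state biomass mass balance: V·X·(1 + k_d·θ_c) = Y·Q·(S₀ − S)·θ_c, so V = 0.655 × 388 × (1370 − 6.09) × 6.74 / [3190 × (1 + 0.0823 × 6.74)] = 2.34×10^6 / 4959 = 471.1 m³.
θ_c = V·X/(Q_w·X_r) when wasting from the recycle, so Q_w = V·X/(θ_c·X_r) = 471.1 × 3190 / (6.74 × 8310) = 26.83 m³/d.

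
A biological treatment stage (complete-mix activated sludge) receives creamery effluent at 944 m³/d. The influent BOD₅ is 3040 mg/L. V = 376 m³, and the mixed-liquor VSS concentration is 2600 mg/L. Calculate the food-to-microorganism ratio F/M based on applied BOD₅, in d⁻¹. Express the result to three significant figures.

F/M ≈ 2.94 d⁻¹

Food-to-microorganism ratio F/M = Q S₀ / (V X) = 944 × 3040 / (376.0 × 2600) = 2.936 d⁻¹.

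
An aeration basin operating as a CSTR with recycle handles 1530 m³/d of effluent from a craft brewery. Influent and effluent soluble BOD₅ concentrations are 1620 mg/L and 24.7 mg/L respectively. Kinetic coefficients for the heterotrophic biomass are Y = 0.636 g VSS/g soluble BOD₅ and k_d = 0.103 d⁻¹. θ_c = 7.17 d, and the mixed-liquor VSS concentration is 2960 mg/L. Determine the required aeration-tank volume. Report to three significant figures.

V ≈ 2160 m³

Rearranging the biomass balance for a CMAS with decay, V = Y·Q·ΔS·θ_c / [X·(1+k_d θ_c)] = 0.636 × 1530 × (1620 − 24.7) × 7.17 / [2960 × (1 + 0.103 × 7.17)] = 1.11×10^7 / 5146 = 2163 m³.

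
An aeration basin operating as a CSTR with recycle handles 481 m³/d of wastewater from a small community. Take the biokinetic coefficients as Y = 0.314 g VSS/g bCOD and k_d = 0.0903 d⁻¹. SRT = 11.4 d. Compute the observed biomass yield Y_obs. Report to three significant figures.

Observed yield with endogenous decay: Y_obs = Y / (1 + k_d·θ_c) = 0.314 / (1 + 0.0903 × 11.4) = 0.314 / 2.029 = 0.1547 g VSS/g bCOD.

Y_obs ≈ 0.155 g VSS/g bCOD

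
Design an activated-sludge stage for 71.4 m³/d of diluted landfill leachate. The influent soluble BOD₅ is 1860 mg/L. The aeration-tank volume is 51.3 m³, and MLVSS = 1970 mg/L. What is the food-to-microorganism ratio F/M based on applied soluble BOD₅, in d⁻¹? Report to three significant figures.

F/M ≈ 1.31 d⁻¹

Food-to-microorganism ratio F/M = Q S₀ / (V X) = 71.4 × 1860 / (51.30 × 1970) = 1.314 d⁻¹.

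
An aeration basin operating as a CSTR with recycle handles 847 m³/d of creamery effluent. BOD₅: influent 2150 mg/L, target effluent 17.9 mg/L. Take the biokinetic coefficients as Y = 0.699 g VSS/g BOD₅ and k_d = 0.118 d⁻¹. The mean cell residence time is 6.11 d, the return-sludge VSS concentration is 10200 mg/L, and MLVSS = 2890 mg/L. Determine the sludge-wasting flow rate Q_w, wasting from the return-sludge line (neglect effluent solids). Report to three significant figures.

Q_w ≈ 71.9 m³/d

Rearranging the biomass balance for a CMAS with decay, V = Y·Q·ΔS·θ_c / [X·(1+k_d θ_c)] = 0.699 × 847 × (2150 − 17.9) × 6.11 / [2890 × (1 + 0.118 × 6.11)] = 7.71×10^6 / 4974 = 1551 m³.
Wasting from the return line (neglecting effluent solids): Q_w = V·X / (θ_c·X_r) = 1551 × 2890 / (6.11 × 10200) = 71.91 m³/d.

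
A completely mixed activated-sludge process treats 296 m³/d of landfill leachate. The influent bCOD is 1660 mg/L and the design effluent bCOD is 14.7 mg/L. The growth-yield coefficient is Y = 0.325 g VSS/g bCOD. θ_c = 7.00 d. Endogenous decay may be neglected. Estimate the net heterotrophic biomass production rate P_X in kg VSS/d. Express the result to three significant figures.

P_X ≈ 158 kg VSS/d

No decay correction is needed, so Y_obs = Y = 0.325.
Substrate removed = Q·(S₀ − S) = 296 m³/d × (1660 − 14.7) g/m³ = 4.87×10^5 g/d = 487.0 kg/d.
Biomass produced: P_X = Y_obs·Q·ΔS = 0.3250 × 487.0 ≈ 158.3 kg VSS/d.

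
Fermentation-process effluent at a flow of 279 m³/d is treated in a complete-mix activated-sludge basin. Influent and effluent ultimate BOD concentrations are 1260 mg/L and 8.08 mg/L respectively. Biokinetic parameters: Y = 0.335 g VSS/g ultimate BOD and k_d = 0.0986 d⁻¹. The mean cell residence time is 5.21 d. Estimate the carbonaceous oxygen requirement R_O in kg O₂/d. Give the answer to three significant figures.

R_O ≈ 240 kg O₂/d

Observed yield with endogenous decay: Y_obs = Y / (1 + k_d·θ_c) = 0.335 / (1 + 0.0986 × 5.21) = 0.335 / 1.514 = 0.2213 g VSS/g ultimate BOD.
Substrate removed = Q·(S₀ − S) = 279 m³/d × (1260 − 8.08) g/m³ = 3.49×10^5 g/d = 349.3 kg/d.
P_X = Y_obs·Q·(S₀ − S) = 0.2213 × 349.3 = 77.30 kg VSS/d.
R_O = Q·ΔS − 1.42 P_X = 349.3 − 109.8 = 239.5 kg O₂/d.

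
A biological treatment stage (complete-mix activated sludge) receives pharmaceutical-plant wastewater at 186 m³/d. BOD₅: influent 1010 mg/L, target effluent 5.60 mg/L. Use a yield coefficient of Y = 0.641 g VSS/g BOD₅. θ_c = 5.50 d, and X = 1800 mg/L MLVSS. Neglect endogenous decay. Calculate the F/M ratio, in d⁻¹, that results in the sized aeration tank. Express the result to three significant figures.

With k_d = 0 the design equation reduces to V = Y Q (S₀−S) θ_c / X = 0.641 × 186 × (1010 − 5.60) × 5.50 / 1800 = 365.9 m³.
Food-to-microorganism ratio F/M = Q S₀ / (V X) = 186 × 1010 / (365.9 × 1800) = 0.2852 d⁻¹.

F/M ≈ 0.285 d⁻¹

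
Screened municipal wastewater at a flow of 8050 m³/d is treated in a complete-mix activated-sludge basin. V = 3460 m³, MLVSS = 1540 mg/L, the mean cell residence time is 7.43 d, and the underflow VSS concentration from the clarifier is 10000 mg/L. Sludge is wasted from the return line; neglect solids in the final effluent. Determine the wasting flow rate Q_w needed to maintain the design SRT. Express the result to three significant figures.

Q_w ≈ 71.7 m³/d

Q_w = (V·X)/(θ_c X_r) = 3460 × 1540 / (7.43 × 10000) = 71.71 m³/d.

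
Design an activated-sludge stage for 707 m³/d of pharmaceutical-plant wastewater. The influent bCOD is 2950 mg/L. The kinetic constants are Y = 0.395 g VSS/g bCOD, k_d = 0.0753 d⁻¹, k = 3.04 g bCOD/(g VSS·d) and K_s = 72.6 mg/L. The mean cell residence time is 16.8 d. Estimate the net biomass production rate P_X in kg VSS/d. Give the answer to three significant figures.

P_X ≈ 363 kg VSS/d

From the Monod/SRT balance for a CMAS, S = K_s·(1+k_d θ_c)/[θ_c·(Y k − k_d) − 1] = 72.6 × (1 + 0.0753 × 16.8) / [16.8 × (0.395 × 3.04 − 0.0753) − 1] = 164.4 / 17.91 = 9.182 mg/L.
Y_obs = Y / (1 + k_d θ_c) = 0.395 / (1 + 0.0753 × 16.8) = 0.395 / 2.265 = 0.1744.
ΔS = 2950 − 9.18 = 2941 mg/L, so the substrate removal rate is 707 × 2941/1000 = 2079 kg bCOD/d.
Biomass produced: P_X = Y_obs·Q·ΔS = 0.1744 × 2079 ≈ 362.6 kg VSS/d.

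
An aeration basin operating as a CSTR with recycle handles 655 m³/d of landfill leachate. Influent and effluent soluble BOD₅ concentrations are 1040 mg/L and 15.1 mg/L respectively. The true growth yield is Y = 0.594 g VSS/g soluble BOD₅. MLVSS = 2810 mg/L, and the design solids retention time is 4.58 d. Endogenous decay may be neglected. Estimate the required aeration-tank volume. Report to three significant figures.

V ≈ 650 m³

V·X = Y·Q·ΔS·θ_c gives V = 0.594 × 655 × (1040 − 15.1) × 4.58 / 2810 = 649.9 m³.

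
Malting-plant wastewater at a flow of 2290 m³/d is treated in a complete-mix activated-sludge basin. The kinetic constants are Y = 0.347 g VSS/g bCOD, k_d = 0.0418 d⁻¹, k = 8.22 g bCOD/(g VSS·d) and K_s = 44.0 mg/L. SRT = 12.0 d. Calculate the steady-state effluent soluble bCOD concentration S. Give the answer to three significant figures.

For a completely mixed reactor with recycle the Lawrence–McCarty relation gives S = K_s·(1 + k_d·θ_c) / [θ_c·(Y·k − k_d) − 1] = 44.0 × (1 + 0.0418 × 12.0) / [12.0 × (0.347 × 8.22 − 0.0418) − 1] = 66.07 / 32.73 = 2.019 mg/L.

S ≈ 2.02 mg/L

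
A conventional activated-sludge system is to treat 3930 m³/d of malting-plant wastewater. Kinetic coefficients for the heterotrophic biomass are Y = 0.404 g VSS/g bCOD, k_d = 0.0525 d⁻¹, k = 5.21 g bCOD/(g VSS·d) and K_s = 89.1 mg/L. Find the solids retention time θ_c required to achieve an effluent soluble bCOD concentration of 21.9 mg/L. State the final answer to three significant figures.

Specific growth rate at S = 21.9 mg/L: μ = YkS/(K_s+S) = 0.404·5.21·21.9/(89.1+21.9) = 0.4153 d⁻¹.
Then 1/θ_c = μ − k_d = 0.4153 − 0.0525 = 0.3628 d⁻¹, giving θ_c = 2.756 d.

θ_c ≈ 2.76 d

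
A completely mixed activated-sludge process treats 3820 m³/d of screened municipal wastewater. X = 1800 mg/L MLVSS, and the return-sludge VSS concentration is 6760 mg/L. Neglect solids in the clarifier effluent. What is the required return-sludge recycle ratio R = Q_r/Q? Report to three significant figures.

Mass balance around the secondary clarifier (neglecting effluent solids): R = X / (X_r − X) = 1800 / (6760 − 1800) = 0.3629.

R ≈ 0.363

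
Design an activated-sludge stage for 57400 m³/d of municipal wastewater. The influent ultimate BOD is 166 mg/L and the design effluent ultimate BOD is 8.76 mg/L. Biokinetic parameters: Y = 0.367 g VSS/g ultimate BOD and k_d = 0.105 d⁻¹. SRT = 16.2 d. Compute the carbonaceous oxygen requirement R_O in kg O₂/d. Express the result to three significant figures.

R_O ≈ 7280 kg O₂/d

Observed yield with endogenous decay: Y_obs = Y / (1 + k_d·θ_c) = 0.367 / (1 + 0.105 × 16.2) = 0.367 / 2.701 = 0.1359 g VSS/g ultimate BOD.
Mass of ultimate BOD removed per day: Q(S₀ − S) = 57400 × 157.2 g/m³ = 9026 kg/d.
P_X = Y_obs·Q·(S₀ − S) = 0.1359 × 9026 = 1226 kg VSS/d.
Carbonaceous O₂ demand = substrate oxidised − cell-mass equivalent = 9026 − 1.42 × 1226 = 7284 kg O₂/d.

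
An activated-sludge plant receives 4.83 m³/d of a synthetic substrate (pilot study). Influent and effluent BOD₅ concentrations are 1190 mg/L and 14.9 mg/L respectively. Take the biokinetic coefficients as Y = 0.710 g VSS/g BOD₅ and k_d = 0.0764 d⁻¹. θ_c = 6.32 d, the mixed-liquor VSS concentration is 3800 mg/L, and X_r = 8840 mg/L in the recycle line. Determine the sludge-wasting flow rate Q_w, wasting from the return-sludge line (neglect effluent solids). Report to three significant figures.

Rearranging the biomass balance for a CMAS with decay, V = Y·Q·ΔS·θ_c / [X·(1+k_d θ_c)] = 0.710 × 4.83 × (1190 − 14.9) × 6.32 / [3800 × (1 + 0.0764 × 6.32)] = 2.55×10^4 / 5635 = 4.520 m³.
Wasting from the return line (neglecting effluent solids): Q_w = V·X / (θ_c·X_r) = 4.520 × 3800 / (6.32 × 8840) = 0.3074 m³/d.

Q_w ≈ 0.307 m³/d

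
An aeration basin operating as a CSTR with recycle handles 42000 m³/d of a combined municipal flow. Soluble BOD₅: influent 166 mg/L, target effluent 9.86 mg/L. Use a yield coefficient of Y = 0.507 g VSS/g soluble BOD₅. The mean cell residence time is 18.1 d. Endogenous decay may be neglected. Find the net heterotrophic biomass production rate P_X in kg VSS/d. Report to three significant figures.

P_X ≈ 3320 kg VSS/d

Since k_d ≈ 0, Y_obs = Y = 0.507 g VSS/g soluble BOD₅.
Q·(S₀ − S) = 42000 × (166 − 9.86) × 10⁻³ = 6558 kg/d removed.
Biomass produced: P_X = Y_obs·Q·ΔS = 0.5070 × 6558 ≈ 3325 kg VSS/d.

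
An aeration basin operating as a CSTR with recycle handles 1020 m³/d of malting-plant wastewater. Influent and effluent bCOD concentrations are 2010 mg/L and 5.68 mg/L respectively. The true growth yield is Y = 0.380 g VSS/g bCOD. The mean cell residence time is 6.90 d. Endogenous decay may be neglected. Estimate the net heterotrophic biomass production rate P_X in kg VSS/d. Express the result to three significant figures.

P_X ≈ 777 kg VSS/d

Since k_d ≈ 0, Y_obs = Y = 0.380 g VSS/g bCOD.
Substrate removed = Q·(S₀ − S) = 1020 m³/d × (2010 − 5.68) g/m³ = 2.04×10^6 g/d = 2044 kg/d.
So the net sludge growth is P_X = 0.3800 × 2044 = 776.9 kg VSS/d.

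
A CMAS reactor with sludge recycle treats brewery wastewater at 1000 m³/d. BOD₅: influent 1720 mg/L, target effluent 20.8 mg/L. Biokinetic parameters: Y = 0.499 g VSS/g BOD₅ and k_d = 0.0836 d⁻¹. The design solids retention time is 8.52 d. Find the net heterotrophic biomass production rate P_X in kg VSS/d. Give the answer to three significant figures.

The observed yield is Y_obs = Y/(1 + k_d·θ_c) = 0.499 / (1 + 0.0836 × 8.52) = 0.499 / 1.712 = 0.2914 g VSS per g BOD₅ removed.
Q·(S₀ − S) = 1000 × (1720 − 20.8) × 10⁻³ = 1699 kg/d removed.
So the net sludge growth is P_X = 0.2914 × 1699 = 495.2 kg VSS/d.

P_X ≈ 495 kg VSS/d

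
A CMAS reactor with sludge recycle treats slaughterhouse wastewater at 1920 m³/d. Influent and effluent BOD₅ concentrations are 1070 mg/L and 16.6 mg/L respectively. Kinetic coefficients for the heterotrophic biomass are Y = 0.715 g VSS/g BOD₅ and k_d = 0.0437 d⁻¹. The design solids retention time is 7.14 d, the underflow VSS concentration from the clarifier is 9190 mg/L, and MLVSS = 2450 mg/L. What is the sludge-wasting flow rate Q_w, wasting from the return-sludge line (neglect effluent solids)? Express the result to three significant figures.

Steady-state biomass mass balance: V·X·(1 + k_d·θ_c) = Y·Q·(S₀ − S)·θ_c, so V = 0.715 × 1920 × (1070 − 16.6) × 7.14 / [2450 × (1 + 0.0437 × 7.14)] = 1.03×10^7 / 3214 = 3212 m³.
Q_w = (V·X)/(θ_c X_r) = 3212 × 2450 / (7.14 × 9190) = 119.9 m³/d.

Q_w ≈ 120 m³/d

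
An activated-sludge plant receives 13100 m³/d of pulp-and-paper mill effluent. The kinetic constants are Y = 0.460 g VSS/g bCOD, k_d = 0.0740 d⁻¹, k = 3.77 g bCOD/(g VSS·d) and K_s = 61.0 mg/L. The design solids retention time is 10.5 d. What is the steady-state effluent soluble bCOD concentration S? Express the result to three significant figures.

For a completely mixed reactor with recycle the Lawrence–McCarty relation gives S = K_s·(1 + k_d·θ_c) / [θ_c·(Y·k − k_d) − 1] = 61.0 × (1 + 0.0740 × 10.5) / [10.5 × (0.460 × 3.77 − 0.0740) − 1] = 108.4 / 16.43 = 6.597 mg/L.

S ≈ 6.60 mg/L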